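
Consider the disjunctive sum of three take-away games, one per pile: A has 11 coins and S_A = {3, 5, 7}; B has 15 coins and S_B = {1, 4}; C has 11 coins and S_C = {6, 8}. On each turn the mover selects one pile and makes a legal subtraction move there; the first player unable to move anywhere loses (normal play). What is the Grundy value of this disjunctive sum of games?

1

Pile A, S = {3, 5, 7}:
n :  0  1  2  3  4  5  6  7  8  9 10 11
G :  0  0  0  1  1  1  2  2  2  3  0  0
G_A(11) = 0.
Pile B, S = {1, 4}:
G(0) = 0
G(1) = mex{0} = 1
G(2) = mex{1} = 0
G(3) = mex{0} = 1
G(4) = mex{1,0} = 2
G(5) = mex{2,1} = 0
G(6) = mex{0,0} = 1
G(7) = mex{1,1} = 0
G(8) = mex{0,2} = 1
G(9) = mex{1,0} = 2
G(10) = mex{2,1} = 0
G(11) = mex{0,0} = 1
G(12) = mex{1,1} = 0
G(13) = mex{0,2} = 1
G(14) = mex{1,0} = 2
G(15) = mex{2,1} = 0
G_B(15) = 0.
Pile C, S = {6, 8}:
n :  0  1  2  3  4  5  6  7  8  9 10 11
G :  0  0  0  0  0  0  1  1  1  1  1  1
G_C(11) = 1.
Combined Grundy value = 0 ⊕ 0 ⊕ 1 = 1.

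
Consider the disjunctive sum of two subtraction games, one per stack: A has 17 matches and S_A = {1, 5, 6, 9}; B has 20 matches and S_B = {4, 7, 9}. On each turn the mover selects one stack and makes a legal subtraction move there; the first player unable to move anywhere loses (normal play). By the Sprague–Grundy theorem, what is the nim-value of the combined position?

Stack A, S = {1, 5, 6, 9}:
n :  0  1  2  3  4  5  6  7  8  9 10 11 12 13 14 15 16 17
G :  0  1  0  1  0  1  2  3  2  3  2  3  0  1  0  1  0  1
G_A(17) = 1.
Stack B, S = {4, 7, 9}:
G(0) = 0
G(1) = mex{} = 0
G(2) = mex{} = 0
G(3) = mex{} = 0
G(4) = mex{0} = 1
G(5) = mex{0} = 1
G(6) = mex{0} = 1
G(7) = mex{0,0} = 1
G(8) = mex{1,0} = 2
G(9) = mex{1,0,0} = 2
G(10) = mex{1,0,0} = 2
G(11) = mex{1,1,0} = 2
G(12) = mex{2,1,0} = 3
G(13) = mex{2,1,1} = 0
G(14) = mex{2,1,1} = 0
G(15) = mex{2,2,1} = 0
G(16) = mex{3,2,1} = 0
G(17) = mex{0,2,2} = 1
G(18) = mex{0,2,2} = 1
G(19) = mex{0,3,2} = 1
G(20) = mex{0,0,2} = 1
G_B(20) = 1.
Combined Grundy value = 1 ⊕ 1 = 0.

0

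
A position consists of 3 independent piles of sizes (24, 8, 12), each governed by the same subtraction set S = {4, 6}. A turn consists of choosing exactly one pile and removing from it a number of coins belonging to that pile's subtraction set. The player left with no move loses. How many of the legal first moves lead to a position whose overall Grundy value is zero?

All piles use S = {4, 6}:
n :  0  1  2  3  4  5  6  7  8  9 10 11 12 13 14 15 16 17 18 19 20 21 22 23 24
G :  0  0  0  0  1  1  1  1  2  2  0  0  0  0  1  1  1  1  2  2  0  0  0  0  1
Pile A: G(24) = 1.
Pile B: G(8) = 2.
Pile C: G(12) = 0.
Combined Grundy value = 1 ⊕ 2 ⊕ 0 = 3.
A winning move leaves total XOR = 0, i.e. changes one component's Grundy value g to g ⊕ X where X is the current total.
Pile A: need g' = 1⊕3 = 2. Options: 24−4→G=0, 24−6→G=2. Hits: 1.
Pile B: need g' = 2⊕3 = 1. Options: 8−4→G=1, 8−6→G=0. Hits: 1.
Pile C: need g' = 0⊕3 = 3. Options: 12−4→G=2, 12−6→G=1. Hits: 0.

2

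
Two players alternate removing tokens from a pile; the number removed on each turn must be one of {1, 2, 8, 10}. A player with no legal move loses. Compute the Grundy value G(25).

1

n :  0  1  2  3  4  5  6  7  8  9 10 11 12 13 14 15 16 17 18 19 20 21 22 23 24 25
G :  0  1  2  0  1  2  0  1  2  0  1  2  0  1  2  0  1  2  0  1  2  0  1  2  0  1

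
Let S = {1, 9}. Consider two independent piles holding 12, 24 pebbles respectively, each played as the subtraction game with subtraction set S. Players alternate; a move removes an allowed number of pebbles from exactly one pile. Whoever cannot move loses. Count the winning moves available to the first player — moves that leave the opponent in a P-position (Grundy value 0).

0

All piles use S = {1, 9}:
G(0) = 0
G(1) = mex{0} = 1
G(2) = mex{1} = 0
G(3) = mex{0} = 1
G(4) = mex{1} = 0
G(5) = mex{0} = 1
G(6) = mex{1} = 0
G(7) = mex{0} = 1
G(8) = mex{1} = 0
G(9) = mex{0,0} = 1
G(10) = mex{1,1} = 0
G(11) = mex{0,0} = 1
G(12) = mex{1,1} = 0
G(13) = mex{0,0} = 1
G(14) = mex{1,1} = 0
G(15) = mex{0,0} = 1
G(16) = mex{1,1} = 0
G(17) = mex{0,0} = 1
G(18) = mex{1,1} = 0
G(19) = mex{0,0} = 1
G(20) = mex{1,1} = 0
G(21) = mex{0,0} = 1
G(22) = mex{1,1} = 0
G(23) = mex{0,0} = 1
G(24) = mex{1,1} = 0
Pile A: G(12) = 0.
Pile B: G(24) = 0.
Combined Grundy value = 0 ⊕ 0 = 0.
A winning move leaves total XOR = 0, i.e. changes one component's Grundy value g to g ⊕ X where X is the current total.
Pile A: target g' = 0⊕0 = 0, but every legal move changes the Grundy value (mex property), so 0 moves.
Pile B: target g' = 0⊕0 = 0, but every legal move changes the Grundy value (mex property), so 0 moves.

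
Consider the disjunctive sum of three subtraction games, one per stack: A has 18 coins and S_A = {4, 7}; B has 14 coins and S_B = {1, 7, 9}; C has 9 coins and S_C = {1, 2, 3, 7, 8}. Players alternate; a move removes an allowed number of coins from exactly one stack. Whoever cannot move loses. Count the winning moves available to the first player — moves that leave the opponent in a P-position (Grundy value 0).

Stack A, S = {4, 7}:
n :  0  1  2  3  4  5  6  7  8  9 10 11 12 13 14 15 16 17 18
G :  0  0  0  0  1  1  1  1  2  2  2  0  0  0  0  1  1  1  1
G_A(18) = 1.
Stack B, S = {1, 7, 9}:
n :  0  1  2  3  4  5  6  7  8  9 10 11 12 13 14
G :  0  1  0  1  0  1  0  1  0  1  0  1  0  1  0
G_B(14) = 0.
Stack C, S = {1, 2, 3, 7, 8}:
n : 0 1 2 3 4 5 6 7 8 9
G : 0 1 2 3 0 1 2 3 4 0
G_C(9) = 0.
Combined Grundy value = 1 ⊕ 0 ⊕ 0 = 1.
A winning move leaves total XOR = 0, i.e. changes one component's Grundy value g to g ⊕ X where X is the current total.
Stack A: need g' = 1⊕1 = 0. Options: 18−4→G=0, 18−7→G=0. Hits: 2.
Stack B: need g' = 0⊕1 = 1. Options: 14−1→G=1, 14−7→G=1, 14−9→G=1. Hits: 3.
Stack C: need g' = 0⊕1 = 1. Options: 9−1→G=4, 9−2→G=3, 9−3→G=2, 9−7→G=2, 9−8→G=1. Hits: 1.

6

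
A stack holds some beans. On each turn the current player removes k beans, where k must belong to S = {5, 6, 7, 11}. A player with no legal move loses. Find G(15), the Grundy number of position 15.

3

n :  0  1  2  3  4  5  6  7  8  9 10 11 12 13 14 15
G :  0  0  0  0  0  1  1  1  1  1  2  2  2  2  2  3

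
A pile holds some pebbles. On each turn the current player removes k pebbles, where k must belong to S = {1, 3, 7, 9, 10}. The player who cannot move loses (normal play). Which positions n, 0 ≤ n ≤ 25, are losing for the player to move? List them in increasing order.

G(0) = 0
G(1) = mex{0} = 1
G(2) = mex{1} = 0
G(3) = mex{0,0} = 1
G(4) = mex{1,1} = 0
G(5) = mex{0,0} = 1
G(6) = mex{1,1} = 0
G(7) = mex{0,0,0} = 1
G(8) = mex{1,1,1} = 0
G(9) = mex{0,0,0,0} = 1
G(10) = mex{1,1,1,1,0} = 2
G(11) = mex{2,0,0,0,1} = 3
G(12) = mex{3,1,1,1,0} = 2
G(13) = mex{2,2,0,0,1} = 3
G(14) = mex{3,3,1,1,0} = 2
G(15) = mex{2,2,0,0,1} = 3
G(16) = mex{3,3,1,1,0} = 2
G(17) = mex{2,2,2,0,1} = 3
G(18) = mex{3,3,3,1,0} = 2
G(19) = mex{2,2,2,2,1} = 0
G(20) = mex{0,3,3,3,2} = 1
G(21) = mex{1,2,2,2,3} = 0
G(22) = mex{0,0,3,3,2} = 1
G(23) = mex{1,1,2,2,3} = 0
G(24) = mex{0,0,3,3,2} = 1
G(25) = mex{1,1,2,2,3} = 0
P-positions are exactly the n with G(n) = 0.

0, 2, 4, 6, 8, 19, 21, 23, 25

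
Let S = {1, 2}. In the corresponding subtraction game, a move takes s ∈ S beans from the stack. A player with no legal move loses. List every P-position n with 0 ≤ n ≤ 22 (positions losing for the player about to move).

n :  0  1  2  3  4  5  6  7  8  9 10 11 12 13 14 15 16 17 18 19 20 21 22
G :  0  1  2  0  1  2  0  1  2  0  1  2  0  1  2  0  1  2  0  1  2  0  1
P-positions are exactly the n with G(n) = 0.

0, 3, 6, 9, 12, 15, 18, 21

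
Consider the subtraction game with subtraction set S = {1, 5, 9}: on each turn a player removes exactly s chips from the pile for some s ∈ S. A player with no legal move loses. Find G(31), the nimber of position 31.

1

G(0) = 0
G(1) = mex{0} = 1
G(2) = mex{1} = 0
G(3) = mex{0} = 1
G(4) = mex{1} = 0
G(5) = mex{0,0} = 1
G(6) = mex{1,1} = 0
G(7) = mex{0,0} = 1
G(8) = mex{1,1} = 0
G(9) = mex{0,0,0} = 1
G(10) = mex{1,1,1} = 0
G(11) = mex{0,0,0} = 1
G(12) = mex{1,1,1} = 0
G(13) = mex{0,0,0} = 1
G(14) = mex{1,1,1} = 0
G(15) = mex{0,0,0} = 1
G(16) = mex{1,1,1} = 0
G(17) = mex{0,0,0} = 1
G(18) = mex{1,1,1} = 0
G(19) = mex{0,0,0} = 1
G(20) = mex{1,1,1} = 0
G(21) = mex{0,0,0} = 1
G(22) = mex{1,1,1} = 0
G(23) = mex{0,0,0} = 1
G(24) = mex{1,1,1} = 0
G(25) = mex{0,0,0} = 1
G(26) = mex{1,1,1} = 0
G(27) = mex{0,0,0} = 1
G(28) = mex{1,1,1} = 0
G(29) = mex{0,0,0} = 1
G(30) = mex{1,1,1} = 0
G(31) = mex{0,0,0} = 1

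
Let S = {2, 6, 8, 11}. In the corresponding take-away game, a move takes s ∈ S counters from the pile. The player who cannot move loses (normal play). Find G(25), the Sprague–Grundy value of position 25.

2

n :  0  1  2  3  4  5  6  7  8  9 10 11 12 13 14 15 16 17 18 19 20 21 22 23 24 25
G :  0  0  1  1  0  0  1  1  2  2  3  3  2  2  0  3  1  0  0  1  1  0  2  1  3  2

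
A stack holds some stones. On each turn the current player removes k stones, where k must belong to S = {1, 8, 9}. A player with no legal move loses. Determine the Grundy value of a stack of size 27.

3

n :  0  1  2  3  4  5  6  7  8  9 10 11 12 13 14 15 16 17 18 19 20 21 22 23 24 25 26 27
G :  0  1  0  1  0  1  0  1  2  3  2  3  2  3  2  3  0  1  0  1  0  1  0  1  2  3  2  3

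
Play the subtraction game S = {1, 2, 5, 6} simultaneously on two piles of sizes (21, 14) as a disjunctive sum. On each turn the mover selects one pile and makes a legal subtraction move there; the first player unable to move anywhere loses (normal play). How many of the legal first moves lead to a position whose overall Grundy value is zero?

0

All piles use S = {1, 2, 5, 6}:
G(0) = 0
G(1) = mex{0} = 1
G(2) = mex{1,0} = 2
G(3) = mex{2,1} = 0
G(4) = mex{0,2} = 1
G(5) = mex{1,0,0} = 2
G(6) = mex{2,1,1,0} = 3
G(7) = mex{3,2,2,1} = 0
G(8) = mex{0,3,0,2} = 1
G(9) = mex{1,0,1,0} = 2
G(10) = mex{2,1,2,1} = 0
G(11) = mex{0,2,3,2} = 1
G(12) = mex{1,0,0,3} = 2
G(13) = mex{2,1,1,0} = 3
G(14) = mex{3,2,2,1} = 0
G(15) = mex{0,3,0,2} = 1
G(16) = mex{1,0,1,0} = 2
G(17) = mex{2,1,2,1} = 0
G(18) = mex{0,2,3,2} = 1
G(19) = mex{1,0,0,3} = 2
G(20) = mex{2,1,1,0} = 3
G(21) = mex{3,2,2,1} = 0
Pile A: G(21) = 0.
Pile B: G(14) = 0.
Combined Grundy value = 0 ⊕ 0 = 0.
A winning move leaves total XOR = 0, i.e. changes one component's Grundy value g to g ⊕ X where X is the current total.
Pile A: target g' = 0⊕0 = 0, but every legal move changes the Grundy value (mex property), so 0 moves.
Pile B: target g' = 0⊕0 = 0, but every legal move changes the Grundy value (mex property), so 0 moves.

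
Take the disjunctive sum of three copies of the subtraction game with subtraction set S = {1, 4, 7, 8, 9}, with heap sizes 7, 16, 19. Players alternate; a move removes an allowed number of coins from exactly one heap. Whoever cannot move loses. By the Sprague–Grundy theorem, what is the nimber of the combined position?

1

All heaps use S = {1, 4, 7, 8, 9}:
n :  0  1  2  3  4  5  6  7  8  9 10 11 12 13 14 15 16 17 18 19
G :  0  1  0  1  2  0  1  2  3  2  3  4  5  3  4  0  1  0  1  2
Heap A: G(7) = 2.
Heap B: G(16) = 1.
Heap C: G(19) = 2.
Combined Grundy value = 2 ⊕ 1 ⊕ 2 = 1.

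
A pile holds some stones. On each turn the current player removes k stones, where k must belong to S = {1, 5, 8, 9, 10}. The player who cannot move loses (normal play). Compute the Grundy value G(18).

1

G(0) = 0
G(1) = mex{0} = 1
G(2) = mex{1} = 0
G(3) = mex{0} = 1
G(4) = mex{1} = 0
G(5) = mex{0,0} = 1
G(6) = mex{1,1} = 0
G(7) = mex{0,0} = 1
G(8) = mex{1,1,0} = 2
G(9) = mex{2,0,1,0} = 3
G(10) = mex{3,1,0,1,0} = 2
G(11) = mex{2,0,1,0,1} = 3
G(12) = mex{3,1,0,1,0} = 2
G(13) = mex{2,2,1,0,1} = 3
G(14) = mex{3,3,0,1,0} = 2
G(15) = mex{2,2,1,0,1} = 3
G(16) = mex{3,3,2,1,0} = 4
G(17) = mex{4,2,3,2,1} = 0
G(18) = mex{0,3,2,3,2} = 1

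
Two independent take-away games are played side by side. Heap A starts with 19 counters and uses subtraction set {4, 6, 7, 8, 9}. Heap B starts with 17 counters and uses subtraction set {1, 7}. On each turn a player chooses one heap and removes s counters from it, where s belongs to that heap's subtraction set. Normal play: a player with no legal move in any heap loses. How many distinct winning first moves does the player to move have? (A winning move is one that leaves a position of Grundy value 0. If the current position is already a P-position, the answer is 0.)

0

Heap A, S = {4, 6, 7, 8, 9}:
G(0) = 0
G(1) = mex{} = 0
G(2) = mex{} = 0
G(3) = mex{} = 0
G(4) = mex{0} = 1
G(5) = mex{0} = 1
G(6) = mex{0,0} = 1
G(7) = mex{0,0,0} = 1
G(8) = mex{1,0,0,0} = 2
G(9) = mex{1,0,0,0,0} = 2
G(10) = mex{1,1,0,0,0} = 2
G(11) = mex{1,1,1,0,0} = 2
G(12) = mex{2,1,1,1,0} = 3
G(13) = mex{2,1,1,1,1} = 0
G(14) = mex{2,2,1,1,1} = 0
G(15) = mex{2,2,2,1,1} = 0
G(16) = mex{3,2,2,2,1} = 0
G(17) = mex{0,2,2,2,2} = 1
G(18) = mex{0,3,2,2,2} = 1
G(19) = mex{0,0,3,2,2} = 1
G_A(19) = 1.
Heap B, S = {1, 7}:
n :  0  1  2  3  4  5  6  7  8  9 10 11 12 13 14 15 16 17
G :  0  1  0  1  0  1  0  1  0  1  0  1  0  1  0  1  0  1
G_B(17) = 1.
Combined Grundy value = 1 ⊕ 1 = 0.
A winning move leaves total XOR = 0, i.e. changes one component's Grundy value g to g ⊕ X where X is the current total.
Heap A: target g' = 1⊕0 = 1, but every legal move changes the Grundy value (mex property), so 0 moves.
Heap B: target g' = 1⊕0 = 1, but every legal move changes the Grundy value (mex property), so 0 moves.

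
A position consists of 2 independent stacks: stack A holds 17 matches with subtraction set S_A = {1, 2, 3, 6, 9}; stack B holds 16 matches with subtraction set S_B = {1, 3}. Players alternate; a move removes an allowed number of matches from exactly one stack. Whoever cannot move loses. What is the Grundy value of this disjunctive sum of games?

Stack A, S = {1, 2, 3, 6, 9}:
n :  0  1  2  3  4  5  6  7  8  9 10 11 12 13 14 15 16 17
G :  0  1  2  3  0  1  2  3  0  1  2  3  0  1  2  3  0  1
G_A(17) = 1.
Stack B, S = {1, 3}:
n :  0  1  2  3  4  5  6  7  8  9 10 11 12 13 14 15 16
G :  0  1  0  1  0  1  0  1  0  1  0  1  0  1  0  1  0
G_B(16) = 0.
Combined Grundy value = 1 ⊕ 0 = 1.

1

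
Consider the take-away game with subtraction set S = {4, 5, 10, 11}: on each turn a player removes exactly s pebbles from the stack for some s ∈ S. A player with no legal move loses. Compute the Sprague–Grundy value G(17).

0

G(0) = 0
G(1) = mex{} = 0
G(2) = mex{} = 0
G(3) = mex{} = 0
G(4) = mex{0} = 1
G(5) = mex{0,0} = 1
G(6) = mex{0,0} = 1
G(7) = mex{0,0} = 1
G(8) = mex{1,0} = 2
G(9) = mex{1,1} = 0
G(10) = mex{1,1,0} = 2
G(11) = mex{1,1,0,0} = 2
G(12) = mex{2,1,0,0} = 3
G(13) = mex{0,2,0,0} = 1
G(14) = mex{2,0,1,0} = 3
G(15) = mex{2,2,1,1} = 0
G(16) = mex{3,2,1,1} = 0
G(17) = mex{1,3,1,1} = 0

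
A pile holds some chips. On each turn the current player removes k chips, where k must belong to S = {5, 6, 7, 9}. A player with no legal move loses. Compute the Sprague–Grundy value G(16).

n :  0  1  2  3  4  5  6  7  8  9 10 11 12 13 14 15 16
G :  0  0  0  0  0  1  1  1  1  1  2  2  2  2  0  0  0

0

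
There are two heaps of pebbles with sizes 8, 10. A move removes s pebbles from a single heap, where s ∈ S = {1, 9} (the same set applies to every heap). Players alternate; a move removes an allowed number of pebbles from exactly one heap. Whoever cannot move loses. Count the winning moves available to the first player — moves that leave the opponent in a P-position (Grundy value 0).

All heaps use S = {1, 9}:
n :  0  1  2  3  4  5  6  7  8  9 10
G :  0  1  0  1  0  1  0  1  0  1  0
Heap A: G(8) = 0.
Heap B: G(10) = 0.
Combined Grundy value = 0 ⊕ 0 = 0.
A winning move leaves total XOR = 0, i.e. changes one component's Grundy value g to g ⊕ X where X is the current total.
Heap A: target g' = 0⊕0 = 0, but every legal move changes the Grundy value (mex property), so 0 moves.
Heap B: target g' = 0⊕0 = 0, but every legal move changes the Grundy value (mex property), so 0 moves.

0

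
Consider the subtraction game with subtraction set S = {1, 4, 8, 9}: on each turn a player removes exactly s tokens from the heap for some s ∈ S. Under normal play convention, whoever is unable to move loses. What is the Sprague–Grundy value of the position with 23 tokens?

G(0) = 0
G(1) = mex{0} = 1
G(2) = mex{1} = 0
G(3) = mex{0} = 1
G(4) = mex{1,0} = 2
G(5) = mex{2,1} = 0
G(6) = mex{0,0} = 1
G(7) = mex{1,1} = 0
G(8) = mex{0,2,0} = 1
G(9) = mex{1,0,1,0} = 2
G(10) = mex{2,1,0,1} = 3
G(11) = mex{3,0,1,0} = 2
G(12) = mex{2,1,2,1} = 0
G(13) = mex{0,2,0,2} = 1
G(14) = mex{1,3,1,0} = 2
G(15) = mex{2,2,0,1} = 3
G(16) = mex{3,0,1,0} = 2
G(17) = mex{2,1,2,1} = 0
G(18) = mex{0,2,3,2} = 1
G(19) = mex{1,3,2,3} = 0
G(20) = mex{0,2,0,2} = 1
G(21) = mex{1,0,1,0} = 2
G(22) = mex{2,1,2,1} = 0
G(23) = mex{0,0,3,2} = 1

1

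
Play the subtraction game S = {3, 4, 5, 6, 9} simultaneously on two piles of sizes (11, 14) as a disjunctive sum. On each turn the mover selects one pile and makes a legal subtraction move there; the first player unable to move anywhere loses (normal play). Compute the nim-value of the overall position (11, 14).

3

All piles use S = {3, 4, 5, 6, 9}:
n :  0  1  2  3  4  5  6  7  8  9 10 11 12 13 14
G :  0  0  0  1  1  1  2  2  2  3  3  3  0  0  0
Pile A: G(11) = 3.
Pile B: G(14) = 0.
Combined Grundy value = 3 ⊕ 0 = 3.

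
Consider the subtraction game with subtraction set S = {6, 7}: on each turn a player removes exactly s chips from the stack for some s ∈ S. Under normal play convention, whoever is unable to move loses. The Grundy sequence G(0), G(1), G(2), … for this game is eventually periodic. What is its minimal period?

n :  0  1  2  3  4  5  6  7  8  9 10 11 12 13 14 15 16 17 18 19 20 21 22 23 24 25 26 27
G :  0  0  0  0  0  0  1  1  1  1  1  1  2  0  0  0  0  0  0  1  1  1  1  1  1  2  0  0
G(n+13) = G(n) holds for n = 0,…,6 (a full window of length max(S) = 7), so the sequence is purely periodic with period 13.

13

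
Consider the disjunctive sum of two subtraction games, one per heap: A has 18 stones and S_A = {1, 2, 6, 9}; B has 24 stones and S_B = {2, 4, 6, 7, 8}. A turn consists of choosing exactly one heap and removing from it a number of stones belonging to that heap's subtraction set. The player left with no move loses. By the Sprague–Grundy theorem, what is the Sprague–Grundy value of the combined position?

3

Heap A, S = {1, 2, 6, 9}:
n :  0  1  2  3  4  5  6  7  8  9 10 11 12 13 14 15 16 17 18
G :  0  1  2  0  1  2  3  0  1  2  0  1  2  3  0  1  2  0  1
G_A(18) = 1.
Heap B, S = {2, 4, 6, 7, 8}:
n :  0  1  2  3  4  5  6  7  8  9 10 11 12 13 14 15 16 17 18 19 20 21 22 23 24
G :  0  0  1  1  2  2  3  3  4  4  0  0  1  1  2  2  3  3  4  4  0  0  1  1  2
G_B(24) = 2.
Combined Grundy value = 1 ⊕ 2 = 3.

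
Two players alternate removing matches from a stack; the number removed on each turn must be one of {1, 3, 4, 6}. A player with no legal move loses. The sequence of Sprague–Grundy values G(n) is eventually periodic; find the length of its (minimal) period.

G(0) = 0
G(1) = mex{0} = 1
G(2) = mex{1} = 0
G(3) = mex{0,0} = 1
G(4) = mex{1,1,0} = 2
G(5) = mex{2,0,1} = 3
G(6) = mex{3,1,0,0} = 2
G(7) = mex{2,2,1,1} = 0
G(8) = mex{0,3,2,0} = 1
G(9) = mex{1,2,3,1} = 0
G(10) = mex{0,0,2,2} = 1
G(11) = mex{1,1,0,3} = 2
G(12) = mex{2,0,1,2} = 3
G(13) = mex{3,1,0,0} = 2
G(14) = mex{2,2,1,1} = 0
G(15) = mex{0,3,2,0} = 1
G(n+7) = G(n) holds for n = 0,…,5 (a full window of length max(S) = 6), so the sequence is purely periodic with period 7.

7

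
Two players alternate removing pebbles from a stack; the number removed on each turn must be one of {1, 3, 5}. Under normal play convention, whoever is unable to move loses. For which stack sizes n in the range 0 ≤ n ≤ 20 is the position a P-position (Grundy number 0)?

0, 2, 4, 6, 8, 10, 12, 14, 16, 18, 20

n :  0  1  2  3  4  5  6  7  8  9 10 11 12 13 14 15 16 17 18 19 20
G :  0  1  0  1  0  1  0  1  0  1  0  1  0  1  0  1  0  1  0  1  0
P-positions are exactly the n with G(n) = 0.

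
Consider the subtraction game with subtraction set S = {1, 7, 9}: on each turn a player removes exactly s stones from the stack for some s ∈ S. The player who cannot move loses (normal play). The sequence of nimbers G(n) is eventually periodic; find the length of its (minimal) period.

2

n :  0  1  2  3  4  5  6  7  8  9 10 11 12 13 14
G :  0  1  0  1  0  1  0  1  0  1  0  1  0  1  0
G(n+2) = G(n) holds for n = 0,…,8 (a full window of length max(S) = 9), so the sequence is purely periodic with period 2.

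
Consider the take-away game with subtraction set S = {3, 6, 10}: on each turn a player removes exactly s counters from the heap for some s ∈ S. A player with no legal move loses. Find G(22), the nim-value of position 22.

0

G(0) = 0
G(1) = mex{} = 0
G(2) = mex{} = 0
G(3) = mex{0} = 1
G(4) = mex{0} = 1
G(5) = mex{0} = 1
G(6) = mex{1,0} = 2
G(7) = mex{1,0} = 2
G(8) = mex{1,0} = 2
G(9) = mex{2,1} = 0
G(10) = mex{2,1,0} = 3
G(11) = mex{2,1,0} = 3
G(12) = mex{0,2,0} = 1
G(13) = mex{3,2,1} = 0
G(14) = mex{3,2,1} = 0
G(15) = mex{1,0,1} = 2
G(16) = mex{0,3,2} = 1
G(17) = mex{0,3,2} = 1
G(18) = mex{2,1,2} = 0
G(19) = mex{1,0,0} = 2
G(20) = mex{1,0,3} = 2
G(21) = mex{0,2,3} = 1
G(22) = mex{2,1,1} = 0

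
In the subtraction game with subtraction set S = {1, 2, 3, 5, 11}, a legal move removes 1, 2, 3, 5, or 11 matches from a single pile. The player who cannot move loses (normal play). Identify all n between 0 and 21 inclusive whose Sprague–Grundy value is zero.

n :  0  1  2  3  4  5  6  7  8  9 10 11 12 13 14 15 16 17 18 19 20 21
G :  0  1  2  3  0  1  2  3  0  1  2  3  0  1  2  3  0  1  2  3  0  1
P-positions are exactly the n with G(n) = 0.

0, 4, 8, 12, 16, 20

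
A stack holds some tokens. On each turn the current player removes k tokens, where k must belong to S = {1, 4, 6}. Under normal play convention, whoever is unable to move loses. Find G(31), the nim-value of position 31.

1

n :  0  1  2  3  4  5  6  7  8  9 10 11 12 13 14 15 16 17 18 19 20 21 22 23 24 25 26 27 28 29 30 31
G :  0  1  0  1  2  0  1  0  1  2  0  1  0  1  2  0  1  0  1  2  0  1  0  1  2  0  1  0  1  2  0  1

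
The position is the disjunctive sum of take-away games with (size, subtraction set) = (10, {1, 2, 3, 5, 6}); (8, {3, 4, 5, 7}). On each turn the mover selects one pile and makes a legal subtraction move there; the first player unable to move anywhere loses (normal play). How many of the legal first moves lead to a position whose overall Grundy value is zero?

0

Pile A, S = {1, 2, 3, 5, 6}:
n :  0  1  2  3  4  5  6  7  8  9 10
G :  0  1  2  3  0  1  2  3  0  1  2
G_A(10) = 2.
Pile B, S = {3, 4, 5, 7}:
n : 0 1 2 3 4 5 6 7 8
G : 0 0 0 1 1 1 2 2 2
G_B(8) = 2.
Combined Grundy value = 2 ⊕ 2 = 0.
A winning move leaves total XOR = 0, i.e. changes one component's Grundy value g to g ⊕ X where X is the current total.
Pile A: target g' = 2⊕0 = 2, but every legal move changes the Grundy value (mex property), so 0 moves.
Pile B: target g' = 2⊕0 = 2, but every legal move changes the Grundy value (mex property), so 0 moves.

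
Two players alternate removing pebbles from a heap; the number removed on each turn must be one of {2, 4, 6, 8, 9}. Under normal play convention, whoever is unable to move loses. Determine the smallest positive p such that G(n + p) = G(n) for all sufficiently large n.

11

G(0) = 0
G(1) = mex{} = 0
G(2) = mex{0} = 1
G(3) = mex{0} = 1
G(4) = mex{1,0} = 2
G(5) = mex{1,0} = 2
G(6) = mex{2,1,0} = 3
G(7) = mex{2,1,0} = 3
G(8) = mex{3,2,1,0} = 4
G(9) = mex{3,2,1,0,0} = 4
G(10) = mex{4,3,2,1,0} = 5
G(11) = mex{4,3,2,1,1} = 0
G(12) = mex{5,4,3,2,1} = 0
G(13) = mex{0,4,3,2,2} = 1
G(14) = mex{0,5,4,3,2} = 1
G(15) = mex{1,0,4,3,3} = 2
G(16) = mex{1,0,5,4,3} = 2
G(17) = mex{2,1,0,4,4} = 3
G(18) = mex{2,1,0,5,4} = 3
G(19) = mex{3,2,1,0,5} = 4
G(20) = mex{3,2,1,0,0} = 4
G(21) = mex{4,3,2,1,0} = 5
G(22) = mex{4,3,2,1,1} = 0
G(23) = mex{5,4,3,2,1} = 0
G(n+11) = G(n) holds for n = 0,…,8 (a full window of length max(S) = 9), so the sequence is purely periodic with period 11.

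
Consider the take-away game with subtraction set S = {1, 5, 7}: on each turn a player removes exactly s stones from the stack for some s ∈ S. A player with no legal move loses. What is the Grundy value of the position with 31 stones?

1

n :  0  1  2  3  4  5  6  7  8  9 10 11 12 13 14 15 16 17 18 19 20 21 22 23 24 25 26 27 28 29 30 31
G :  0  1  0  1  0  1  0  1  0  1  0  1  0  1  0  1  0  1  0  1  0  1  0  1  0  1  0  1  0  1  0  1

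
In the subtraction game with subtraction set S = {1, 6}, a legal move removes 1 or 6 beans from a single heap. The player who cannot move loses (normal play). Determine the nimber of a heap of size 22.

1

G(0) = 0
G(1) = mex{0} = 1
G(2) = mex{1} = 0
G(3) = mex{0} = 1
G(4) = mex{1} = 0
G(5) = mex{0} = 1
G(6) = mex{1,0} = 2
G(7) = mex{2,1} = 0
G(8) = mex{0,0} = 1
G(9) = mex{1,1} = 0
G(10) = mex{0,0} = 1
G(11) = mex{1,1} = 0
G(12) = mex{0,2} = 1
G(13) = mex{1,0} = 2
G(14) = mex{2,1} = 0
G(15) = mex{0,0} = 1
G(16) = mex{1,1} = 0
G(17) = mex{0,0} = 1
G(18) = mex{1,1} = 0
G(19) = mex{0,2} = 1
G(20) = mex{1,0} = 2
G(21) = mex{2,1} = 0
G(22) = mex{0,0} = 1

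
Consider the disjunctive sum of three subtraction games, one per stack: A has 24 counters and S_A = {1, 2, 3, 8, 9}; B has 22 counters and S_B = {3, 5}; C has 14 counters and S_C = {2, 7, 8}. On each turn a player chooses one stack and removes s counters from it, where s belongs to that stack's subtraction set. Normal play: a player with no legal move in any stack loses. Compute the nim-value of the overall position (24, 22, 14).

Stack A, S = {1, 2, 3, 8, 9}:
G(0) = 0
G(1) = mex{0} = 1
G(2) = mex{1,0} = 2
G(3) = mex{2,1,0} = 3
G(4) = mex{3,2,1} = 0
G(5) = mex{0,3,2} = 1
G(6) = mex{1,0,3} = 2
G(7) = mex{2,1,0} = 3
G(8) = mex{3,2,1,0} = 4
G(9) = mex{4,3,2,1,0} = 5
G(10) = mex{5,4,3,2,1} = 0
G(11) = mex{0,5,4,3,2} = 1
G(12) = mex{1,0,5,0,3} = 2
G(13) = mex{2,1,0,1,0} = 3
G(14) = mex{3,2,1,2,1} = 0
G(15) = mex{0,3,2,3,2} = 1
G(16) = mex{1,0,3,4,3} = 2
G(17) = mex{2,1,0,5,4} = 3
G(18) = mex{3,2,1,0,5} = 4
G(19) = mex{4,3,2,1,0} = 5
G(20) = mex{5,4,3,2,1} = 0
G(21) = mex{0,5,4,3,2} = 1
G(22) = mex{1,0,5,0,3} = 2
G(23) = mex{2,1,0,1,0} = 3
G(24) = mex{3,2,1,2,1} = 0
G_A(24) = 0.
Stack B, S = {3, 5}:
G(0) = 0
G(1) = mex{} = 0
G(2) = mex{} = 0
G(3) = mex{0} = 1
G(4) = mex{0} = 1
G(5) = mex{0,0} = 1
G(6) = mex{1,0} = 2
G(7) = mex{1,0} = 2
G(8) = mex{1,1} = 0
G(9) = mex{2,1} = 0
G(10) = mex{2,1} = 0
G(11) = mex{0,2} = 1
G(12) = mex{0,2} = 1
G(13) = mex{0,0} = 1
G(14) = mex{1,0} = 2
G(15) = mex{1,0} = 2
G(16) = mex{1,1} = 0
G(17) = mex{2,1} = 0
G(18) = mex{2,1} = 0
G(19) = mex{0,2} = 1
G(20) = mex{0,2} = 1
G(21) = mex{0,0} = 1
G(22) = mex{1,0} = 2
G_B(22) = 2.
Stack C, S = {2, 7, 8}:
G(0) = 0
G(1) = mex{} = 0
G(2) = mex{0} = 1
G(3) = mex{0} = 1
G(4) = mex{1} = 0
G(5) = mex{1} = 0
G(6) = mex{0} = 1
G(7) = mex{0,0} = 1
G(8) = mex{1,0,0} = 2
G(9) = mex{1,1,0} = 2
G(10) = mex{2,1,1} = 0
G(11) = mex{2,0,1} = 3
G(12) = mex{0,0,0} = 1
G(13) = mex{3,1,0} = 2
G(14) = mex{1,1,1} = 0
G_C(14) = 0.
Combined Grundy value = 0 ⊕ 2 ⊕ 0 = 2.

2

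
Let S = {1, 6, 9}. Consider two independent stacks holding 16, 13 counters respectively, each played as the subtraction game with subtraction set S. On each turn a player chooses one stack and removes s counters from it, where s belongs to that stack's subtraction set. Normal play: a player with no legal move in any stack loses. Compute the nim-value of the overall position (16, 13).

All stacks use S = {1, 6, 9}:
n :  0  1  2  3  4  5  6  7  8  9 10 11 12 13 14 15 16
G :  0  1  0  1  0  1  2  0  1  2  3  2  0  1  0  1  2
Stack A: G(16) = 2.
Stack B: G(13) = 1.
Combined Grundy value = 2 ⊕ 1 = 3.

3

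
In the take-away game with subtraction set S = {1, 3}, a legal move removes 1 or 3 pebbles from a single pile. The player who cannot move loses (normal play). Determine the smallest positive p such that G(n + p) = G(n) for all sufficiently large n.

2

n :  0  1  2  3  4  5  6  7  8  9 10 11 12 13 14
G :  0  1  0  1  0  1  0  1  0  1  0  1  0  1  0
G(n+2) = G(n) holds for n = 0,…,2 (a full window of length max(S) = 3), so the sequence is purely periodic with period 2.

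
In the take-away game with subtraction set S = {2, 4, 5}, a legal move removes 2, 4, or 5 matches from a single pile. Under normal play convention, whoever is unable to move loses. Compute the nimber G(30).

1

G(0) = 0
G(1) = mex{} = 0
G(2) = mex{0} = 1
G(3) = mex{0} = 1
G(4) = mex{1,0} = 2
G(5) = mex{1,0,0} = 2
G(6) = mex{2,1,0} = 3
G(7) = mex{2,1,1} = 0
G(8) = mex{3,2,1} = 0
G(9) = mex{0,2,2} = 1
G(10) = mex{0,3,2} = 1
G(11) = mex{1,0,3} = 2
G(12) = mex{1,0,0} = 2
G(13) = mex{2,1,0} = 3
G(14) = mex{2,1,1} = 0
G(15) = mex{3,2,1} = 0
G(16) = mex{0,2,2} = 1
G(17) = mex{0,3,2} = 1
G(18) = mex{1,0,3} = 2
G(19) = mex{1,0,0} = 2
G(20) = mex{2,1,0} = 3
G(21) = mex{2,1,1} = 0
G(22) = mex{3,2,1} = 0
G(23) = mex{0,2,2} = 1
G(24) = mex{0,3,2} = 1
G(25) = mex{1,0,3} = 2
G(26) = mex{1,0,0} = 2
G(27) = mex{2,1,0} = 3
G(28) = mex{2,1,1} = 0
G(29) = mex{3,2,1} = 0
G(30) = mex{0,2,2} = 1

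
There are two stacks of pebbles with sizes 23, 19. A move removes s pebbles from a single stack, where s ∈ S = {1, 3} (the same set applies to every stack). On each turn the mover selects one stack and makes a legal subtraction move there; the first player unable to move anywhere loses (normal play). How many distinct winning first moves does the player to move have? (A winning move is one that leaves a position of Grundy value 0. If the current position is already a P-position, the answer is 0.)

All stacks use S = {1, 3}:
G(0) = 0
G(1) = mex{0} = 1
G(2) = mex{1} = 0
G(3) = mex{0,0} = 1
G(4) = mex{1,1} = 0
G(5) = mex{0,0} = 1
G(6) = mex{1,1} = 0
G(7) = mex{0,0} = 1
G(8) = mex{1,1} = 0
G(9) = mex{0,0} = 1
G(10) = mex{1,1} = 0
G(11) = mex{0,0} = 1
G(12) = mex{1,1} = 0
G(13) = mex{0,0} = 1
G(14) = mex{1,1} = 0
G(15) = mex{0,0} = 1
G(16) = mex{1,1} = 0
G(17) = mex{0,0} = 1
G(18) = mex{1,1} = 0
G(19) = mex{0,0} = 1
G(20) = mex{1,1} = 0
G(21) = mex{0,0} = 1
G(22) = mex{1,1} = 0
G(23) = mex{0,0} = 1
Stack A: G(23) = 1.
Stack B: G(19) = 1.
Combined Grundy value = 1 ⊕ 1 = 0.
A winning move leaves total XOR = 0, i.e. changes one component's Grundy value g to g ⊕ X where X is the current total.
Stack A: target g' = 1⊕0 = 1, but every legal move changes the Grundy value (mex property), so 0 moves.
Stack B: target g' = 1⊕0 = 1, but every legal move changes the Grundy value (mex property), so 0 moves.

0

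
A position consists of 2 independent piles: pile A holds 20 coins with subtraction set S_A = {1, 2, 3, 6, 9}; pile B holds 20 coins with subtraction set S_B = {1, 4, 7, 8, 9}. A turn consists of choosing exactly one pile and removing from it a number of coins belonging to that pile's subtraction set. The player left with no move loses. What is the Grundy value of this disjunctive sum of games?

Pile A, S = {1, 2, 3, 6, 9}:
G(0) = 0
G(1) = mex{0} = 1
G(2) = mex{1,0} = 2
G(3) = mex{2,1,0} = 3
G(4) = mex{3,2,1} = 0
G(5) = mex{0,3,2} = 1
G(6) = mex{1,0,3,0} = 2
G(7) = mex{2,1,0,1} = 3
G(8) = mex{3,2,1,2} = 0
G(9) = mex{0,3,2,3,0} = 1
G(10) = mex{1,0,3,0,1} = 2
G(11) = mex{2,1,0,1,2} = 3
G(12) = mex{3,2,1,2,3} = 0
G(13) = mex{0,3,2,3,0} = 1
G(14) = mex{1,0,3,0,1} = 2
G(15) = mex{2,1,0,1,2} = 3
G(16) = mex{3,2,1,2,3} = 0
G(17) = mex{0,3,2,3,0} = 1
G(18) = mex{1,0,3,0,1} = 2
G(19) = mex{2,1,0,1,2} = 3
G(20) = mex{3,2,1,2,3} = 0
G_A(20) = 0.
Pile B, S = {1, 4, 7, 8, 9}:
n :  0  1  2  3  4  5  6  7  8  9 10 11 12 13 14 15 16 17 18 19 20
G :  0  1  0  1  2  0  1  2  3  2  3  4  5  3  4  0  1  0  1  2  0
G_B(20) = 0.
Combined Grundy value = 0 ⊕ 0 = 0.

0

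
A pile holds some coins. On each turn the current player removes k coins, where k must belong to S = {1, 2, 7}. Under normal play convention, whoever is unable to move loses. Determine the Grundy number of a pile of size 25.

1

G(0) = 0
G(1) = mex{0} = 1
G(2) = mex{1,0} = 2
G(3) = mex{2,1} = 0
G(4) = mex{0,2} = 1
G(5) = mex{1,0} = 2
G(6) = mex{2,1} = 0
G(7) = mex{0,2,0} = 1
G(8) = mex{1,0,1} = 2
G(9) = mex{2,1,2} = 0
G(10) = mex{0,2,0} = 1
G(11) = mex{1,0,1} = 2
G(12) = mex{2,1,2} = 0
G(13) = mex{0,2,0} = 1
G(14) = mex{1,0,1} = 2
G(15) = mex{2,1,2} = 0
G(16) = mex{0,2,0} = 1
G(17) = mex{1,0,1} = 2
G(18) = mex{2,1,2} = 0
G(19) = mex{0,2,0} = 1
G(20) = mex{1,0,1} = 2
G(21) = mex{2,1,2} = 0
G(22) = mex{0,2,0} = 1
G(23) = mex{1,0,1} = 2
G(24) = mex{2,1,2} = 0
G(25) = mex{0,2,0} = 1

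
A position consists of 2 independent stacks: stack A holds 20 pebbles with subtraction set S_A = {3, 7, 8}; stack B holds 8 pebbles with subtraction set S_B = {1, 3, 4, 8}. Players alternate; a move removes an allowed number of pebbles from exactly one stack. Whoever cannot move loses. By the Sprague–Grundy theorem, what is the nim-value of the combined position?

Stack A, S = {3, 7, 8}:
G(0) = 0
G(1) = mex{} = 0
G(2) = mex{} = 0
G(3) = mex{0} = 1
G(4) = mex{0} = 1
G(5) = mex{0} = 1
G(6) = mex{1} = 0
G(7) = mex{1,0} = 2
G(8) = mex{1,0,0} = 2
G(9) = mex{0,0,0} = 1
G(10) = mex{2,1,0} = 3
G(11) = mex{2,1,1} = 0
G(12) = mex{1,1,1} = 0
G(13) = mex{3,0,1} = 2
G(14) = mex{0,2,0} = 1
G(15) = mex{0,2,2} = 1
G(16) = mex{2,1,2} = 0
G(17) = mex{1,3,1} = 0
G(18) = mex{1,0,3} = 2
G(19) = mex{0,0,0} = 1
G(20) = mex{0,2,0} = 1
G_A(20) = 1.
Stack B, S = {1, 3, 4, 8}:
n : 0 1 2 3 4 5 6 7 8
G : 0 1 0 1 2 3 2 0 1
G_B(8) = 1.
Combined Grundy value = 1 ⊕ 1 = 0.

0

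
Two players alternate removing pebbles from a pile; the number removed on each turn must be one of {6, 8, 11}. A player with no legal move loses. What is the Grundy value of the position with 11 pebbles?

1

G(0) = 0
G(1) = mex{} = 0
G(2) = mex{} = 0
G(3) = mex{} = 0
G(4) = mex{} = 0
G(5) = mex{} = 0
G(6) = mex{0} = 1
G(7) = mex{0} = 1
G(8) = mex{0,0} = 1
G(9) = mex{0,0} = 1
G(10) = mex{0,0} = 1
G(11) = mex{0,0,0} = 1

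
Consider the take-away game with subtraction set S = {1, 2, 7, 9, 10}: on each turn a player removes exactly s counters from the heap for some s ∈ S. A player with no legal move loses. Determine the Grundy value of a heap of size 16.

n :  0  1  2  3  4  5  6  7  8  9 10 11 12 13 14 15 16
G :  0  1  2  0  1  2  0  1  2  3  4  0  1  2  0  1  2

2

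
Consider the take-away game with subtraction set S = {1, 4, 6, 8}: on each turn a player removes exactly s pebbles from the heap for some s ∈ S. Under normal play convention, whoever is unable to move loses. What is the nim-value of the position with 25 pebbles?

1

n :  0  1  2  3  4  5  6  7  8  9 10 11 12 13 14 15 16 17 18 19 20 21 22 23 24 25
G :  0  1  0  1  2  0  1  0  1  2  3  2  0  1  0  1  2  0  1  0  1  2  3  2  0  1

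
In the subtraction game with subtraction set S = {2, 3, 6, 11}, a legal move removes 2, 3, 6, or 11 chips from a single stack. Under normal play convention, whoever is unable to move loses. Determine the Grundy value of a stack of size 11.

n :  0  1  2  3  4  5  6  7  8  9 10 11
G :  0  0  1  1  2  0  3  1  2  0  0  1

1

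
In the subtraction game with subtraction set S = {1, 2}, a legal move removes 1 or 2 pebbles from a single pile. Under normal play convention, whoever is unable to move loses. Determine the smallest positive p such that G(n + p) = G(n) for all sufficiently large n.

3

G(0) = 0
G(1) = mex{0} = 1
G(2) = mex{1,0} = 2
G(3) = mex{2,1} = 0
G(4) = mex{0,2} = 1
G(5) = mex{1,0} = 2
G(6) = mex{2,1} = 0
G(7) = mex{0,2} = 1
G(8) = mex{1,0} = 2
G(9) = mex{2,1} = 0
G(10) = mex{0,2} = 1
G(11) = mex{1,0} = 2
G(12) = mex{2,1} = 0
G(13) = mex{0,2} = 1
G(14) = mex{1,0} = 2
G(n+3) = G(n) holds for n = 0,…,1 (a full window of length max(S) = 2), so the sequence is purely periodic with period 3.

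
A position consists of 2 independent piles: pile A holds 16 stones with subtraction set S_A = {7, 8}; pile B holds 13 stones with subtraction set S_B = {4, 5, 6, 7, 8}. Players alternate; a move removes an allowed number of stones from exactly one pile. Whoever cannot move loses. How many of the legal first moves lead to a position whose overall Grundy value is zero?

0

Pile A, S = {7, 8}:
n :  0  1  2  3  4  5  6  7  8  9 10 11 12 13 14 15 16
G :  0  0  0  0  0  0  0  1  1  1  1  1  1  1  2  0  0
G_A(16) = 0.
Pile B, S = {4, 5, 6, 7, 8}:
n :  0  1  2  3  4  5  6  7  8  9 10 11 12 13
G :  0  0  0  0  1  1  1  1  2  2  2  2  0  0
G_B(13) = 0.
Combined Grundy value = 0 ⊕ 0 = 0.
A winning move leaves total XOR = 0, i.e. changes one component's Grundy value g to g ⊕ X where X is the current total.
Pile A: target g' = 0⊕0 = 0, but every legal move changes the Grundy value (mex property), so 0 moves.
Pile B: target g' = 0⊕0 = 0, but every legal move changes the Grundy value (mex property), so 0 moves.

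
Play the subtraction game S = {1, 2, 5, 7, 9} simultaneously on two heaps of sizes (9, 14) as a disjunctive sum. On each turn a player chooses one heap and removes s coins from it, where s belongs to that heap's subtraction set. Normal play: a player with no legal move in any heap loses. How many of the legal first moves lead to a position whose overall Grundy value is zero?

3

All heaps use S = {1, 2, 5, 7, 9}:
G(0) = 0
G(1) = mex{0} = 1
G(2) = mex{1,0} = 2
G(3) = mex{2,1} = 0
G(4) = mex{0,2} = 1
G(5) = mex{1,0,0} = 2
G(6) = mex{2,1,1} = 0
G(7) = mex{0,2,2,0} = 1
G(8) = mex{1,0,0,1} = 2
G(9) = mex{2,1,1,2,0} = 3
G(10) = mex{3,2,2,0,1} = 4
G(11) = mex{4,3,0,1,2} = 5
G(12) = mex{5,4,1,2,0} = 3
G(13) = mex{3,5,2,0,1} = 4
G(14) = mex{4,3,3,1,2} = 0
Heap A: G(9) = 3.
Heap B: G(14) = 0.
Combined Grundy value = 3 ⊕ 0 = 3.
A winning move leaves total XOR = 0, i.e. changes one component's Grundy value g to g ⊕ X where X is the current total.
Heap A: need g' = 3⊕3 = 0. Options: 9−1→G=2, 9−2→G=1, 9−5→G=1, 9−7→G=2, 9−9→G=0. Hits: 1.
Heap B: need g' = 0⊕3 = 3. Options: 14−1→G=4, 14−2→G=3, 14−5→G=3, 14−7→G=1, 14−9→G=2. Hits: 2.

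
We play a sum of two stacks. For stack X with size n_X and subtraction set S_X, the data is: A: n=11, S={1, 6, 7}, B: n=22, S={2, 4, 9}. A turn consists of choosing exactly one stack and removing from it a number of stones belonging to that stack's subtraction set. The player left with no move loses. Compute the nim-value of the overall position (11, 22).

Stack A, S = {1, 6, 7}:
n :  0  1  2  3  4  5  6  7  8  9 10 11
G :  0  1  0  1  0  1  2  3  2  3  2  3
G_A(11) = 3.
Stack B, S = {2, 4, 9}:
n :  0  1  2  3  4  5  6  7  8  9 10 11 12 13 14 15 16 17 18 19 20 21 22
G :  0  0  1  1  2  2  0  0  1  1  2  2  0  0  1  1  2  2  0  0  1  1  2
G_B(22) = 2.
Combined Grundy value = 3 ⊕ 2 = 1.

1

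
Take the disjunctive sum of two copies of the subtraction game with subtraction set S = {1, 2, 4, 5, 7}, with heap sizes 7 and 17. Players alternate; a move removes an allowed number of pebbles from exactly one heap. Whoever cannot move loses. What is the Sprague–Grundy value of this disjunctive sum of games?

All heaps use S = {1, 2, 4, 5, 7}:
n :  0  1  2  3  4  5  6  7  8  9 10 11 12 13 14 15 16 17
G :  0  1  2  0  1  2  0  1  2  0  1  2  0  1  2  0  1  2
Heap A: G(7) = 1.
Heap B: G(17) = 2.
Combined Grundy value = 1 ⊕ 2 = 3.

3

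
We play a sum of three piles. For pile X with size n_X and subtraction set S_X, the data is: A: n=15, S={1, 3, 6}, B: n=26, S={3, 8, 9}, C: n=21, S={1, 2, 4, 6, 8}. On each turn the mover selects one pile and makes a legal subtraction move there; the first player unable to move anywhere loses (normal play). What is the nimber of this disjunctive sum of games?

Pile A, S = {1, 3, 6}:
G(0) = 0
G(1) = mex{0} = 1
G(2) = mex{1} = 0
G(3) = mex{0,0} = 1
G(4) = mex{1,1} = 0
G(5) = mex{0,0} = 1
G(6) = mex{1,1,0} = 2
G(7) = mex{2,0,1} = 3
G(8) = mex{3,1,0} = 2
G(9) = mex{2,2,1} = 0
G(10) = mex{0,3,0} = 1
G(11) = mex{1,2,1} = 0
G(12) = mex{0,0,2} = 1
G(13) = mex{1,1,3} = 0
G(14) = mex{0,0,2} = 1
G(15) = mex{1,1,0} = 2
G_A(15) = 2.
Pile B, S = {3, 8, 9}:
n :  0  1  2  3  4  5  6  7  8  9 10 11 12 13 14 15 16 17 18 19 20 21 22 23 24 25 26
G :  0  0  0  1  1  1  0  0  2  1  1  3  0  0  2  1  1  0  0  0  1  1  1  0  0  2  1
G_B(26) = 1.
Pile C, S = {1, 2, 4, 6, 8}:
n :  0  1  2  3  4  5  6  7  8  9 10 11 12 13 14 15 16 17 18 19 20 21
G :  0  1  2  0  1  2  3  4  5  3  0  1  2  0  1  2  3  4  5  3  0  1
G_C(21) = 1.
Combined Grundy value = 2 ⊕ 1 ⊕ 1 = 2.

2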